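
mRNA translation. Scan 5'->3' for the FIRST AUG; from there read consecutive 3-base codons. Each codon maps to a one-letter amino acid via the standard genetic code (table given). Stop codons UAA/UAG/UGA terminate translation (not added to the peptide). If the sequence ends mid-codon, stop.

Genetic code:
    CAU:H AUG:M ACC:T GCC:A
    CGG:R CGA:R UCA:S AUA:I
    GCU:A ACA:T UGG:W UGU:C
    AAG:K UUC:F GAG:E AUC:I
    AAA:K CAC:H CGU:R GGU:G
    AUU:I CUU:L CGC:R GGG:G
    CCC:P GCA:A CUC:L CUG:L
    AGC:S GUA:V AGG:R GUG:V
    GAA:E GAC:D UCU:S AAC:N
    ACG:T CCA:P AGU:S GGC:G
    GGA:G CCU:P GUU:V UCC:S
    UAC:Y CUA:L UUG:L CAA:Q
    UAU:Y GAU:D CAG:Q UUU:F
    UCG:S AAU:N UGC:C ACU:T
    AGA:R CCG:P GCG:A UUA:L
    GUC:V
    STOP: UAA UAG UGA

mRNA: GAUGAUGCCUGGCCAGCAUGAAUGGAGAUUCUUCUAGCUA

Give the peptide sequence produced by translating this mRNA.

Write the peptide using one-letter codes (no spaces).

Answer: MMPGQHEWRFF

Derivation:
start AUG at pos 1
pos 1: AUG -> M; peptide=M
pos 4: AUG -> M; peptide=MM
pos 7: CCU -> P; peptide=MMP
pos 10: GGC -> G; peptide=MMPG
pos 13: CAG -> Q; peptide=MMPGQ
pos 16: CAU -> H; peptide=MMPGQH
pos 19: GAA -> E; peptide=MMPGQHE
pos 22: UGG -> W; peptide=MMPGQHEW
pos 25: AGA -> R; peptide=MMPGQHEWR
pos 28: UUC -> F; peptide=MMPGQHEWRF
pos 31: UUC -> F; peptide=MMPGQHEWRFF
pos 34: UAG -> STOP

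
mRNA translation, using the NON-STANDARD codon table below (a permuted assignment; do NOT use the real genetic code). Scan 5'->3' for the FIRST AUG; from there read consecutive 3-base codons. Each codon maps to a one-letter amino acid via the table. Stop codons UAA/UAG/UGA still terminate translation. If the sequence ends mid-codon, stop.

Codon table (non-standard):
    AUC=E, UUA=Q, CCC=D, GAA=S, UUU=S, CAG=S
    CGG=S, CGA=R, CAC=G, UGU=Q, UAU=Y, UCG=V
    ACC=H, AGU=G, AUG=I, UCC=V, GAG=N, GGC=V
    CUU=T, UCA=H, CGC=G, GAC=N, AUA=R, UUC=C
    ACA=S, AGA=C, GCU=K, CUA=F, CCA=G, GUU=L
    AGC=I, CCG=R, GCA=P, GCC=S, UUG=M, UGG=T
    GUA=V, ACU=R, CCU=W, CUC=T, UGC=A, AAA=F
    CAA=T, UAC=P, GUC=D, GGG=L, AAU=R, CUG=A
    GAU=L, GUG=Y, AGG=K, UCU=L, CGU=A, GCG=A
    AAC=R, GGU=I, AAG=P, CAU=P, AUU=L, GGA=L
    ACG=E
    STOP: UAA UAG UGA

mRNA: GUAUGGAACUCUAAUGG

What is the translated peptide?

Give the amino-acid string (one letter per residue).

start AUG at pos 2
pos 2: AUG -> I; peptide=I
pos 5: GAA -> S; peptide=IS
pos 8: CUC -> T; peptide=IST
pos 11: UAA -> STOP

Answer: IST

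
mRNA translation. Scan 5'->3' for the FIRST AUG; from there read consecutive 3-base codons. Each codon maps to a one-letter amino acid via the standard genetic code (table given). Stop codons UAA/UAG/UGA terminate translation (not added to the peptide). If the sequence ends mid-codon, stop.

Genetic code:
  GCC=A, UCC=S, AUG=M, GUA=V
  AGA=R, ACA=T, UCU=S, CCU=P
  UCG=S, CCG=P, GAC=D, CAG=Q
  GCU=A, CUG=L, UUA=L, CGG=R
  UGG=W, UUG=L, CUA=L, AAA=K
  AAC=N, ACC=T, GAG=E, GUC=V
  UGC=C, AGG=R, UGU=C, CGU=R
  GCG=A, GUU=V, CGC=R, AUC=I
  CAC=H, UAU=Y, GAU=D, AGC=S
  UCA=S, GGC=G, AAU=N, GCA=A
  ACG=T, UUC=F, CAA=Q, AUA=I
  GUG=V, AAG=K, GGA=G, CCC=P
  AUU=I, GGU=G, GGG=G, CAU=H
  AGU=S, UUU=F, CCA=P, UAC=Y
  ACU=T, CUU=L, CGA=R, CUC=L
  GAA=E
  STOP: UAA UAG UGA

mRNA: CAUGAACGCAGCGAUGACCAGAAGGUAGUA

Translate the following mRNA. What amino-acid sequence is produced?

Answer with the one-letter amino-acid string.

Answer: MNAAMTRR

Derivation:
start AUG at pos 1
pos 1: AUG -> M; peptide=M
pos 4: AAC -> N; peptide=MN
pos 7: GCA -> A; peptide=MNA
pos 10: GCG -> A; peptide=MNAA
pos 13: AUG -> M; peptide=MNAAM
pos 16: ACC -> T; peptide=MNAAMT
pos 19: AGA -> R; peptide=MNAAMTR
pos 22: AGG -> R; peptide=MNAAMTRR
pos 25: UAG -> STOP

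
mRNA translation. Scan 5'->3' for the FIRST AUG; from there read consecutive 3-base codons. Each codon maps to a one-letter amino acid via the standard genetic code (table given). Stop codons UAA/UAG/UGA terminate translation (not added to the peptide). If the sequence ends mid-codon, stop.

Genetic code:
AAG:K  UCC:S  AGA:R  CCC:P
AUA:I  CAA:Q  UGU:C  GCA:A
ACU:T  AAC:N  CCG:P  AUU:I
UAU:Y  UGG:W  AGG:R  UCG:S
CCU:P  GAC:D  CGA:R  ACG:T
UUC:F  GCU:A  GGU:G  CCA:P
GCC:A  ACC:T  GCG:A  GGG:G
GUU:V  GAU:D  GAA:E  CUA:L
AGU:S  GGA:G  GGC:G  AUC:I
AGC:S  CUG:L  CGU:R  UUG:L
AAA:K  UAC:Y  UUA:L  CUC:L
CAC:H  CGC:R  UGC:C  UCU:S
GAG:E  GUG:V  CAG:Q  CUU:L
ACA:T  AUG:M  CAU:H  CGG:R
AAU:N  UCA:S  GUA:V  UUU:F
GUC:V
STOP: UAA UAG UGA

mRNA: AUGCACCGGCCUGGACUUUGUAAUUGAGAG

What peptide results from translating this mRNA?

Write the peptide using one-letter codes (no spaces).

start AUG at pos 0
pos 0: AUG -> M; peptide=M
pos 3: CAC -> H; peptide=MH
pos 6: CGG -> R; peptide=MHR
pos 9: CCU -> P; peptide=MHRP
pos 12: GGA -> G; peptide=MHRPG
pos 15: CUU -> L; peptide=MHRPGL
pos 18: UGU -> C; peptide=MHRPGLC
pos 21: AAU -> N; peptide=MHRPGLCN
pos 24: UGA -> STOP

Answer: MHRPGLCN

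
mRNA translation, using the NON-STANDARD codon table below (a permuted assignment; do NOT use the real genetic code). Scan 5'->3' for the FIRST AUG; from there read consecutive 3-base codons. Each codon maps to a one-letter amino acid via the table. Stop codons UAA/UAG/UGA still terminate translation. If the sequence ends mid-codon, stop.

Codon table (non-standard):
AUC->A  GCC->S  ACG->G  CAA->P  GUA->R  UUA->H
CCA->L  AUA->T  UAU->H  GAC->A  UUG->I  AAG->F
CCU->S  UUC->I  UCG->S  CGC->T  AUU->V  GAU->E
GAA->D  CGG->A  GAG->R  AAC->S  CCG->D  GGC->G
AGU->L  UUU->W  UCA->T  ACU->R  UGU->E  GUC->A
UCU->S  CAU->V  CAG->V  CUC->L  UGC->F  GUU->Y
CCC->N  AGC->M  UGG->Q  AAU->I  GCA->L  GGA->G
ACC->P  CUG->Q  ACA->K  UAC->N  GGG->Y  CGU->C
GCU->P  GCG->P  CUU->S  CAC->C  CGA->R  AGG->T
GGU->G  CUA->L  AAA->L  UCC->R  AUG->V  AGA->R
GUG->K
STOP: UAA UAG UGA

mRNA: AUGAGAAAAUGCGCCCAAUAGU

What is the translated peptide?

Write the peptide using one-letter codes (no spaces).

Answer: VRLFSP

Derivation:
start AUG at pos 0
pos 0: AUG -> V; peptide=V
pos 3: AGA -> R; peptide=VR
pos 6: AAA -> L; peptide=VRL
pos 9: UGC -> F; peptide=VRLF
pos 12: GCC -> S; peptide=VRLFS
pos 15: CAA -> P; peptide=VRLFSP
pos 18: UAG -> STOP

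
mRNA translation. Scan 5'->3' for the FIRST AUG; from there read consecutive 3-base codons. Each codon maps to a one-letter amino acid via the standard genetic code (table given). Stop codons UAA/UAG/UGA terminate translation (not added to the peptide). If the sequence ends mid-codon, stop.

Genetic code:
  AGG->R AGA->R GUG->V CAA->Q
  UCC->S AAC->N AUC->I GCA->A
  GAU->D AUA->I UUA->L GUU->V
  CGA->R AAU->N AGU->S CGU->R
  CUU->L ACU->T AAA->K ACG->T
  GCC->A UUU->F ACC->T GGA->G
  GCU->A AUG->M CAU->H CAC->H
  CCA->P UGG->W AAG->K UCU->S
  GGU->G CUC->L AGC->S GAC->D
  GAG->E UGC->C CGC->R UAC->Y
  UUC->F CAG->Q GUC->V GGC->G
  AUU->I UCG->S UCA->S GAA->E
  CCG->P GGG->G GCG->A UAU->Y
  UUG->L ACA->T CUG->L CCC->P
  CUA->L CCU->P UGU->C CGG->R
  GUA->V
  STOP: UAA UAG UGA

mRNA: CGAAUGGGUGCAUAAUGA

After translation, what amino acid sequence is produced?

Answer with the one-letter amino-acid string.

Answer: MGA

Derivation:
start AUG at pos 3
pos 3: AUG -> M; peptide=M
pos 6: GGU -> G; peptide=MG
pos 9: GCA -> A; peptide=MGA
pos 12: UAA -> STOP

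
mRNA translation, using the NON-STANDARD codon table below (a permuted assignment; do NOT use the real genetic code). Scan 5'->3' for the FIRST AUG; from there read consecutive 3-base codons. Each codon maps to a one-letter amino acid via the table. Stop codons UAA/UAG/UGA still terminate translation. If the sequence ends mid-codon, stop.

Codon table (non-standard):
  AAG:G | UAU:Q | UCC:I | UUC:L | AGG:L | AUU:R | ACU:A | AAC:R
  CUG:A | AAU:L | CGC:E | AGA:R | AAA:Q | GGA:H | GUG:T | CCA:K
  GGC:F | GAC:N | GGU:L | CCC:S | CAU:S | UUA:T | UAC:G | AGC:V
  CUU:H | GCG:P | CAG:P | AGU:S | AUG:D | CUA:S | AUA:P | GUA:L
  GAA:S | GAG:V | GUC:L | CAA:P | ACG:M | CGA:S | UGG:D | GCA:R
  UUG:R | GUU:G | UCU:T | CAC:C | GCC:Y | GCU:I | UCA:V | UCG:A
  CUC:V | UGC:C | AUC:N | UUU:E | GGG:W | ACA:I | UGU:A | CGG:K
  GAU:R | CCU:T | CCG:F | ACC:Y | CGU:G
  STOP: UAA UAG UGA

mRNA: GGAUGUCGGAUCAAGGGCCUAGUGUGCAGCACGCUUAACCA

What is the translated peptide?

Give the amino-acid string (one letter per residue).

start AUG at pos 2
pos 2: AUG -> D; peptide=D
pos 5: UCG -> A; peptide=DA
pos 8: GAU -> R; peptide=DAR
pos 11: CAA -> P; peptide=DARP
pos 14: GGG -> W; peptide=DARPW
pos 17: CCU -> T; peptide=DARPWT
pos 20: AGU -> S; peptide=DARPWTS
pos 23: GUG -> T; peptide=DARPWTST
pos 26: CAG -> P; peptide=DARPWTSTP
pos 29: CAC -> C; peptide=DARPWTSTPC
pos 32: GCU -> I; peptide=DARPWTSTPCI
pos 35: UAA -> STOP

Answer: DARPWTSTPCI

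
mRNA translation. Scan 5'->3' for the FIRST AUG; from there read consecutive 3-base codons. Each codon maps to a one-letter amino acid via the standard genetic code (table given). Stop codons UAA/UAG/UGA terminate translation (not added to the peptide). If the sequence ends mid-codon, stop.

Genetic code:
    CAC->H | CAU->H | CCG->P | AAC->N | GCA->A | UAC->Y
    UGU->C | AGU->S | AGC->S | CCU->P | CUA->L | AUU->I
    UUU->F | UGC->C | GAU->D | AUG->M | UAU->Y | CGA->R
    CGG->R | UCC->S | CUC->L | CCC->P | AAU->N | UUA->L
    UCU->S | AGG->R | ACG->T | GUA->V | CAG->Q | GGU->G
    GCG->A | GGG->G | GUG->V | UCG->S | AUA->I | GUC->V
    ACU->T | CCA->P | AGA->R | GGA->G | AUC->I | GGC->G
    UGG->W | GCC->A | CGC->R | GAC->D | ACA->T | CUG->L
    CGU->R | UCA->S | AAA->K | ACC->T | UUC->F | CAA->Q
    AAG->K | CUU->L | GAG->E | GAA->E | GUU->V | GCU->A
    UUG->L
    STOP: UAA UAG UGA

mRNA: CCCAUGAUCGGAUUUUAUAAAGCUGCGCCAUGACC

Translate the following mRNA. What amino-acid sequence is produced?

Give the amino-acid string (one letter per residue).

Answer: MIGFYKAAP

Derivation:
start AUG at pos 3
pos 3: AUG -> M; peptide=M
pos 6: AUC -> I; peptide=MI
pos 9: GGA -> G; peptide=MIG
pos 12: UUU -> F; peptide=MIGF
pos 15: UAU -> Y; peptide=MIGFY
pos 18: AAA -> K; peptide=MIGFYK
pos 21: GCU -> A; peptide=MIGFYKA
pos 24: GCG -> A; peptide=MIGFYKAA
pos 27: CCA -> P; peptide=MIGFYKAAP
pos 30: UGA -> STOP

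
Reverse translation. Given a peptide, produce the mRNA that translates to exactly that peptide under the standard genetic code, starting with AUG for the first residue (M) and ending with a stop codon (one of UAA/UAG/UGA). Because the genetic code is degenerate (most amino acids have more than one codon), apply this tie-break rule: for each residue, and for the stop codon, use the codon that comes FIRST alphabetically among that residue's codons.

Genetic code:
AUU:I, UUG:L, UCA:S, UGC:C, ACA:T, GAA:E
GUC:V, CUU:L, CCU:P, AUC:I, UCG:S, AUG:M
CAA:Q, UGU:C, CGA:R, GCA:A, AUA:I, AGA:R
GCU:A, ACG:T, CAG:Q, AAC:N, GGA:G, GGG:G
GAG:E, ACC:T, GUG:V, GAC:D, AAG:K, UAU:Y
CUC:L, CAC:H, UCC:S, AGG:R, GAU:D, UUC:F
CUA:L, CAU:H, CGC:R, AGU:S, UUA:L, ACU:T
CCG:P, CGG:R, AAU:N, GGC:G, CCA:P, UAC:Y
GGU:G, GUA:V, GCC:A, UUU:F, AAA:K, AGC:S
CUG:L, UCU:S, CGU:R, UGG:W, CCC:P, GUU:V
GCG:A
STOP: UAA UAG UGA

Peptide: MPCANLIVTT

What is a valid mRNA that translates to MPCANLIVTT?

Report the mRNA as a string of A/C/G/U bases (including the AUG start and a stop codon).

Answer: mRNA: AUGCCAUGCGCAAACCUAAUAGUAACAACAUAA

Derivation:
residue 1: M -> AUG (start codon)
residue 2: P codons sorted = CCA,CCC,CCG,CCU -> pick first = CCA
residue 3: C codons sorted = UGC,UGU -> pick first = UGC
residue 4: A codons sorted = GCA,GCC,GCG,GCU -> pick first = GCA
residue 5: N codons sorted = AAC,AAU -> pick first = AAC
residue 6: L codons sorted = CUA,CUC,CUG,CUU,UUA,UUG -> pick first = CUA
residue 7: I codons sorted = AUA,AUC,AUU -> pick first = AUA
residue 8: V codons sorted = GUA,GUC,GUG,GUU -> pick first = GUA
residue 9: T codons sorted = ACA,ACC,ACG,ACU -> pick first = ACA
residue 10: T codons sorted = ACA,ACC,ACG,ACU -> pick first = ACA
terminator: stop codons sorted = UAA,UAG,UGA -> pick first = UAA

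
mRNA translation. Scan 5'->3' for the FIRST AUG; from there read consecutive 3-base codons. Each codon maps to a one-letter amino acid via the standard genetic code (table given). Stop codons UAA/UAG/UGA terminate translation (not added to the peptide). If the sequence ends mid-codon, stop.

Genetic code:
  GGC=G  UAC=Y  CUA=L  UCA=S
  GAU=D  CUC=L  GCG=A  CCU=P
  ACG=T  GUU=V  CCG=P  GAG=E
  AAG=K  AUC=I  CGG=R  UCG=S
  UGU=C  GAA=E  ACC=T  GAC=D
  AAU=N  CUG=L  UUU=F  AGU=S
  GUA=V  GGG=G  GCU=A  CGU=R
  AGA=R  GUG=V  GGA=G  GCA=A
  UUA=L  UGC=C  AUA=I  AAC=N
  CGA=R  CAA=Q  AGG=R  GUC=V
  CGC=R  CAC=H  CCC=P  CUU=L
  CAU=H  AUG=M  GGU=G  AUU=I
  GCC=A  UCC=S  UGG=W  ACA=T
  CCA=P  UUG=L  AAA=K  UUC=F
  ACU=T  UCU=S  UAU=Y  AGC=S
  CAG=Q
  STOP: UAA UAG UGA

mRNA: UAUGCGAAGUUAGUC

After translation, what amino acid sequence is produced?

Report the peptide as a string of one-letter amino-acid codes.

Answer: MRS

Derivation:
start AUG at pos 1
pos 1: AUG -> M; peptide=M
pos 4: CGA -> R; peptide=MR
pos 7: AGU -> S; peptide=MRS
pos 10: UAG -> STOP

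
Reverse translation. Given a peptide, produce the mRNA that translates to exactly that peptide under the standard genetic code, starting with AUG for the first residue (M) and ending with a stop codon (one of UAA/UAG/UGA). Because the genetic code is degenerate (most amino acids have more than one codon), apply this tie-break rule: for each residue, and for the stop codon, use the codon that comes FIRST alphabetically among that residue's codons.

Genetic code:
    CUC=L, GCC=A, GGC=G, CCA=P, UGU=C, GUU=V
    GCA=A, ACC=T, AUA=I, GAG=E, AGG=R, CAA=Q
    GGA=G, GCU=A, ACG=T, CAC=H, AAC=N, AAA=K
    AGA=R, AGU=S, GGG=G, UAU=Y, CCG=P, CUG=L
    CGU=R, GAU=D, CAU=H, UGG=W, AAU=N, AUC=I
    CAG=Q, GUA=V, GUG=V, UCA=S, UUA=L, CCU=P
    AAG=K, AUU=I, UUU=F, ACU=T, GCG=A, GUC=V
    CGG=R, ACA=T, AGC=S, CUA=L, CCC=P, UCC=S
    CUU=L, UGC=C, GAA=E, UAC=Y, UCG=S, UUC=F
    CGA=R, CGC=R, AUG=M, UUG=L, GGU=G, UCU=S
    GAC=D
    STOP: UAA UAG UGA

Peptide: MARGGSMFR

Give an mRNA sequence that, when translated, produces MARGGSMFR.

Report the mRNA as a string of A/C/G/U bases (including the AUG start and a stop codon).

Answer: mRNA: AUGGCAAGAGGAGGAAGCAUGUUCAGAUAA

Derivation:
residue 1: M -> AUG (start codon)
residue 2: A codons sorted = GCA,GCC,GCG,GCU -> pick first = GCA
residue 3: R codons sorted = AGA,AGG,CGA,CGC,CGG,CGU -> pick first = AGA
residue 4: G codons sorted = GGA,GGC,GGG,GGU -> pick first = GGA
residue 5: G codons sorted = GGA,GGC,GGG,GGU -> pick first = GGA
residue 6: S codons sorted = AGC,AGU,UCA,UCC,UCG,UCU -> pick first = AGC
residue 7: M -> AUG (only codon)
residue 8: F codons sorted = UUC,UUU -> pick first = UUC
residue 9: R codons sorted = AGA,AGG,CGA,CGC,CGG,CGU -> pick first = AGA
terminator: stop codons sorted = UAA,UAG,UGA -> pick first = UAA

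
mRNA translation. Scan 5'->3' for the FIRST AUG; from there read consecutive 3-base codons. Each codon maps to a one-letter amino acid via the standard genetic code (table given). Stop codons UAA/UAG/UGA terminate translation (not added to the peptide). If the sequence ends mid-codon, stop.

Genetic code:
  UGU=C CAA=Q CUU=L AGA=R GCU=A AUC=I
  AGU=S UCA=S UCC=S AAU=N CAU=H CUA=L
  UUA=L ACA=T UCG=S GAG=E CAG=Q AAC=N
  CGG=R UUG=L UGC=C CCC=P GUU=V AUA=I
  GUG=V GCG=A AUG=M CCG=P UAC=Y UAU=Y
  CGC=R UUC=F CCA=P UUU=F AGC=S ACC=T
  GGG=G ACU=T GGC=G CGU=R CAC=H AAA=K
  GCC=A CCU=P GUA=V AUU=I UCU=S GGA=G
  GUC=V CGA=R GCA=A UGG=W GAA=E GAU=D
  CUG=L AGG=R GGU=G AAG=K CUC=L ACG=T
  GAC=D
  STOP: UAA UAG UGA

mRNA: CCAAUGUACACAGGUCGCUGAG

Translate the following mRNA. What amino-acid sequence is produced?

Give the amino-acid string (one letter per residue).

Answer: MYTGR

Derivation:
start AUG at pos 3
pos 3: AUG -> M; peptide=M
pos 6: UAC -> Y; peptide=MY
pos 9: ACA -> T; peptide=MYT
pos 12: GGU -> G; peptide=MYTG
pos 15: CGC -> R; peptide=MYTGR
pos 18: UGA -> STOP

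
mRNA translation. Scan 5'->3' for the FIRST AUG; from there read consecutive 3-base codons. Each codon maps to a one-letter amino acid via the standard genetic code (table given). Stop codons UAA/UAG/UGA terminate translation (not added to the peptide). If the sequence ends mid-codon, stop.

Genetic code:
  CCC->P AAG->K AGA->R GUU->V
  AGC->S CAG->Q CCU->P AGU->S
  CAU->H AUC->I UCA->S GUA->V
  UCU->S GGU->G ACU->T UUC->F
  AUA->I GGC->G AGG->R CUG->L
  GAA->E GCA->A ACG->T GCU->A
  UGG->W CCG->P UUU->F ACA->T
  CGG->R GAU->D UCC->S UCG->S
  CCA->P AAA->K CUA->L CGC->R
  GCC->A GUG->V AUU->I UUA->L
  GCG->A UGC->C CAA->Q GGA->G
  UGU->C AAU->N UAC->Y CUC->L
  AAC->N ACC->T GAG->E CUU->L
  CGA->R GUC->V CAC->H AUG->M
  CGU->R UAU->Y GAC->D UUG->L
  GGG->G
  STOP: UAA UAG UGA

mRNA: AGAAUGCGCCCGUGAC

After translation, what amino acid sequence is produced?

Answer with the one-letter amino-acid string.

Answer: MRP

Derivation:
start AUG at pos 3
pos 3: AUG -> M; peptide=M
pos 6: CGC -> R; peptide=MR
pos 9: CCG -> P; peptide=MRP
pos 12: UGA -> STOP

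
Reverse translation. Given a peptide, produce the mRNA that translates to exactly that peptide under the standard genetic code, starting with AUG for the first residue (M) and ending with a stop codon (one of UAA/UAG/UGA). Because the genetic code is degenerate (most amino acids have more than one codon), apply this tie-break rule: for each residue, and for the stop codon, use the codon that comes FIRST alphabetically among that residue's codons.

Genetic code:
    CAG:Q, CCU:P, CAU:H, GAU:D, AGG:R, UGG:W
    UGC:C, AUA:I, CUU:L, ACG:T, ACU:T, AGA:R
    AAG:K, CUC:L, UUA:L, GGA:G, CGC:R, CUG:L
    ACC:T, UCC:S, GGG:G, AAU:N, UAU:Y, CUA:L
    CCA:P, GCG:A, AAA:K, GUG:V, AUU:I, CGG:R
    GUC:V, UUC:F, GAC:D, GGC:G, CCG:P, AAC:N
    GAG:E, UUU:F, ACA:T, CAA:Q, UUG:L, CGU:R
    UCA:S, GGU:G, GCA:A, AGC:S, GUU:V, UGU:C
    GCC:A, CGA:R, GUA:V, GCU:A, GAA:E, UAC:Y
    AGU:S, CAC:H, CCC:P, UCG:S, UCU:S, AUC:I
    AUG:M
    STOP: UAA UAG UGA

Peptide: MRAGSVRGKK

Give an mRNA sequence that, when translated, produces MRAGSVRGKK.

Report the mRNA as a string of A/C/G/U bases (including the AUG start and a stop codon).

Answer: mRNA: AUGAGAGCAGGAAGCGUAAGAGGAAAAAAAUAA

Derivation:
residue 1: M -> AUG (start codon)
residue 2: R codons sorted = AGA,AGG,CGA,CGC,CGG,CGU -> pick first = AGA
residue 3: A codons sorted = GCA,GCC,GCG,GCU -> pick first = GCA
residue 4: G codons sorted = GGA,GGC,GGG,GGU -> pick first = GGA
residue 5: S codons sorted = AGC,AGU,UCA,UCC,UCG,UCU -> pick first = AGC
residue 6: V codons sorted = GUA,GUC,GUG,GUU -> pick first = GUA
residue 7: R codons sorted = AGA,AGG,CGA,CGC,CGG,CGU -> pick first = AGA
residue 8: G codons sorted = GGA,GGC,GGG,GGU -> pick first = GGA
residue 9: K codons sorted = AAA,AAG -> pick first = AAA
residue 10: K codons sorted = AAA,AAG -> pick first = AAA
terminator: stop codons sorted = UAA,UAG,UGA -> pick first = UAA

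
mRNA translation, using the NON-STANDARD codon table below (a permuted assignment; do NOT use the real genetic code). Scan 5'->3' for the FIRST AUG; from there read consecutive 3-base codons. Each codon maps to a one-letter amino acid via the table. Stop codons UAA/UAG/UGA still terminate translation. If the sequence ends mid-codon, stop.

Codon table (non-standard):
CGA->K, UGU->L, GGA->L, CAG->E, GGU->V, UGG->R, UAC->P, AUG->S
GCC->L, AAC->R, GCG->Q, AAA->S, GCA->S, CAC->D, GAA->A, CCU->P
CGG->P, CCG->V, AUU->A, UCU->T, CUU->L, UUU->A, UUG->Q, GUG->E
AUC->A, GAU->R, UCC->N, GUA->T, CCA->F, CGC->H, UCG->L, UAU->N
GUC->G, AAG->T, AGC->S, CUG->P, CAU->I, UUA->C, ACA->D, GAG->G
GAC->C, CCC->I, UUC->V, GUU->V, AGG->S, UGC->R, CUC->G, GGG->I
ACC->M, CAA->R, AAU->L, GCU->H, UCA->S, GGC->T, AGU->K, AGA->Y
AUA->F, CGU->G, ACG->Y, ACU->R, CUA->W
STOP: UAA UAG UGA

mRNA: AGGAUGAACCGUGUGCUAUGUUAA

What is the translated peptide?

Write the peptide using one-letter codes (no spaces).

start AUG at pos 3
pos 3: AUG -> S; peptide=S
pos 6: AAC -> R; peptide=SR
pos 9: CGU -> G; peptide=SRG
pos 12: GUG -> E; peptide=SRGE
pos 15: CUA -> W; peptide=SRGEW
pos 18: UGU -> L; peptide=SRGEWL
pos 21: UAA -> STOP

Answer: SRGEWL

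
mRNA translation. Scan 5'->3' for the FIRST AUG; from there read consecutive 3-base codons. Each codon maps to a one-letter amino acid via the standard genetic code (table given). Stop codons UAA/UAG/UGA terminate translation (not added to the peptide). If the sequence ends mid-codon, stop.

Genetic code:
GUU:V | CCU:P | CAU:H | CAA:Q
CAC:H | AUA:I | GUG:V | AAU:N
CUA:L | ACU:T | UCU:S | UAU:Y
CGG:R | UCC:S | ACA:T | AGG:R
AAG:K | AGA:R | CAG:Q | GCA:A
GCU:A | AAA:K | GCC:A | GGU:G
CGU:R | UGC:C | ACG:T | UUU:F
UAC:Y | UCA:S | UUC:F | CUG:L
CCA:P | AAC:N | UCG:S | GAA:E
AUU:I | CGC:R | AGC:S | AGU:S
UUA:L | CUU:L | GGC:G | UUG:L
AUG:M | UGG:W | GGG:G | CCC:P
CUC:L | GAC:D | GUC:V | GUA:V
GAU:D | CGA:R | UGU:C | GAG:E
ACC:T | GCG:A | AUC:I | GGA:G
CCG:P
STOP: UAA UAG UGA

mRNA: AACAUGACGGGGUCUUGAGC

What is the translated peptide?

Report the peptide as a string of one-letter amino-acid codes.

Answer: MTGS

Derivation:
start AUG at pos 3
pos 3: AUG -> M; peptide=M
pos 6: ACG -> T; peptide=MT
pos 9: GGG -> G; peptide=MTG
pos 12: UCU -> S; peptide=MTGS
pos 15: UGA -> STOP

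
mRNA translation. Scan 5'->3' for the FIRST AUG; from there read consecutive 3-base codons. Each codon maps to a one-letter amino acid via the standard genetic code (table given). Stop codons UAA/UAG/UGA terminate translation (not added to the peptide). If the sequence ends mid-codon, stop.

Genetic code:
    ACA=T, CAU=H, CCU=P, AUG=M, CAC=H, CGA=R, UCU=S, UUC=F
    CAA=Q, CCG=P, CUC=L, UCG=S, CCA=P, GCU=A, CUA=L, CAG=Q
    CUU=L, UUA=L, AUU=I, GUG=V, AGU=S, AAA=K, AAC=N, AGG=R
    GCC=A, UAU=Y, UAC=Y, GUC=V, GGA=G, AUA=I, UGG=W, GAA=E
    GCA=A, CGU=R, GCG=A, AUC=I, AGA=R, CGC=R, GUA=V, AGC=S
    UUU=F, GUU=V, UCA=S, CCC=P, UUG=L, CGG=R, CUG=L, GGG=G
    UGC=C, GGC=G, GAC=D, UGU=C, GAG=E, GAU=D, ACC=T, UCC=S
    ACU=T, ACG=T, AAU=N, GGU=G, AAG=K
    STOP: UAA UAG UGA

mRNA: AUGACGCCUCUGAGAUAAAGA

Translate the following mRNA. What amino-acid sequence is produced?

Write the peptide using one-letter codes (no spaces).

start AUG at pos 0
pos 0: AUG -> M; peptide=M
pos 3: ACG -> T; peptide=MT
pos 6: CCU -> P; peptide=MTP
pos 9: CUG -> L; peptide=MTPL
pos 12: AGA -> R; peptide=MTPLR
pos 15: UAA -> STOP

Answer: MTPLR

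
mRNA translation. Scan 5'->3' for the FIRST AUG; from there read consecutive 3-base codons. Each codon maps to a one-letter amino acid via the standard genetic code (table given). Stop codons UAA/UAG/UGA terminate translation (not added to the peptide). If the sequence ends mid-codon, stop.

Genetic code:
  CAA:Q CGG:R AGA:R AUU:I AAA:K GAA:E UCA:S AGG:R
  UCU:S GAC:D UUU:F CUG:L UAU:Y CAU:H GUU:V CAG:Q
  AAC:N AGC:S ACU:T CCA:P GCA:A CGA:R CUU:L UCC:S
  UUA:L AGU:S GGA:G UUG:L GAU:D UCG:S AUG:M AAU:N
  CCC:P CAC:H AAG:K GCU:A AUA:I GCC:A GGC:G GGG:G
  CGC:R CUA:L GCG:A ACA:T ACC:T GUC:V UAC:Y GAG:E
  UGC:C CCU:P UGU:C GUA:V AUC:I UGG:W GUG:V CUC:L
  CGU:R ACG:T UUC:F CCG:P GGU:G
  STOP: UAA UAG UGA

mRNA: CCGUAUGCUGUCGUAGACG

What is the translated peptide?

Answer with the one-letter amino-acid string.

Answer: MLS

Derivation:
start AUG at pos 4
pos 4: AUG -> M; peptide=M
pos 7: CUG -> L; peptide=ML
pos 10: UCG -> S; peptide=MLS
pos 13: UAG -> STOP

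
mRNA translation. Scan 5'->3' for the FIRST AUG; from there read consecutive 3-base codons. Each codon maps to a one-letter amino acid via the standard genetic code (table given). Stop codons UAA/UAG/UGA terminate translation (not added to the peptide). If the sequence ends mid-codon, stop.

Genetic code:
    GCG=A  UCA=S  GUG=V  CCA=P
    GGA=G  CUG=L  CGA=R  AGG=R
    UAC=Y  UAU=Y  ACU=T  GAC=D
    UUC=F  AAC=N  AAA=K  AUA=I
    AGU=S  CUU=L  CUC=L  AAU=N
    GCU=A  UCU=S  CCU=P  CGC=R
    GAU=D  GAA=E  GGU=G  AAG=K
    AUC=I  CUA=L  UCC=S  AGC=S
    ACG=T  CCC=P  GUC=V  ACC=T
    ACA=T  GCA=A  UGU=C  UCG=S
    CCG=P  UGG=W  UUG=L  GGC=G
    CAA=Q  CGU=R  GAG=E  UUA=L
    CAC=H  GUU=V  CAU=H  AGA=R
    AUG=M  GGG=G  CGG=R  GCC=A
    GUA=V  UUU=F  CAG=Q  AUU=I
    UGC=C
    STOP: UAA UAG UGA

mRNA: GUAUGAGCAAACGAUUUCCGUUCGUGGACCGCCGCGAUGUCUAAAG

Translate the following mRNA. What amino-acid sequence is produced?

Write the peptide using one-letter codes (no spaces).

Answer: MSKRFPFVDRRDV

Derivation:
start AUG at pos 2
pos 2: AUG -> M; peptide=M
pos 5: AGC -> S; peptide=MS
pos 8: AAA -> K; peptide=MSK
pos 11: CGA -> R; peptide=MSKR
pos 14: UUU -> F; peptide=MSKRF
pos 17: CCG -> P; peptide=MSKRFP
pos 20: UUC -> F; peptide=MSKRFPF
pos 23: GUG -> V; peptide=MSKRFPFV
pos 26: GAC -> D; peptide=MSKRFPFVD
pos 29: CGC -> R; peptide=MSKRFPFVDR
pos 32: CGC -> R; peptide=MSKRFPFVDRR
pos 35: GAU -> D; peptide=MSKRFPFVDRRD
pos 38: GUC -> V; peptide=MSKRFPFVDRRDV
pos 41: UAA -> STOP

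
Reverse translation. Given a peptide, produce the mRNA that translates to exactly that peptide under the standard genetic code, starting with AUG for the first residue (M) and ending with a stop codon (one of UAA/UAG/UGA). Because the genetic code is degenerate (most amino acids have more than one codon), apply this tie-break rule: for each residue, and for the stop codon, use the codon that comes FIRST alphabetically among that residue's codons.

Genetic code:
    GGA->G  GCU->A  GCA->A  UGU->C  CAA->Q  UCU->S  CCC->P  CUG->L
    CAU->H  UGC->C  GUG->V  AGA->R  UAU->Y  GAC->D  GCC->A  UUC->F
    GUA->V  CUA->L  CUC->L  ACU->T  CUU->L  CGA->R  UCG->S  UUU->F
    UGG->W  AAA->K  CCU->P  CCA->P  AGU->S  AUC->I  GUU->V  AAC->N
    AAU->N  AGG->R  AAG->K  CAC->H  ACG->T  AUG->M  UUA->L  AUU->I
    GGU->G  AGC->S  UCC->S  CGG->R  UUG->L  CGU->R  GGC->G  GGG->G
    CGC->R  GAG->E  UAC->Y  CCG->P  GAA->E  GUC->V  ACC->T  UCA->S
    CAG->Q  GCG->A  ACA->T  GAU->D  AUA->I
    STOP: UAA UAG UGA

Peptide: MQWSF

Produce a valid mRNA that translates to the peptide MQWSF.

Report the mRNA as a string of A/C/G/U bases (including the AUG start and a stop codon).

residue 1: M -> AUG (start codon)
residue 2: Q codons sorted = CAA,CAG -> pick first = CAA
residue 3: W -> UGG (only codon)
residue 4: S codons sorted = AGC,AGU,UCA,UCC,UCG,UCU -> pick first = AGC
residue 5: F codons sorted = UUC,UUU -> pick first = UUC
terminator: stop codons sorted = UAA,UAG,UGA -> pick first = UAA

Answer: mRNA: AUGCAAUGGAGCUUCUAA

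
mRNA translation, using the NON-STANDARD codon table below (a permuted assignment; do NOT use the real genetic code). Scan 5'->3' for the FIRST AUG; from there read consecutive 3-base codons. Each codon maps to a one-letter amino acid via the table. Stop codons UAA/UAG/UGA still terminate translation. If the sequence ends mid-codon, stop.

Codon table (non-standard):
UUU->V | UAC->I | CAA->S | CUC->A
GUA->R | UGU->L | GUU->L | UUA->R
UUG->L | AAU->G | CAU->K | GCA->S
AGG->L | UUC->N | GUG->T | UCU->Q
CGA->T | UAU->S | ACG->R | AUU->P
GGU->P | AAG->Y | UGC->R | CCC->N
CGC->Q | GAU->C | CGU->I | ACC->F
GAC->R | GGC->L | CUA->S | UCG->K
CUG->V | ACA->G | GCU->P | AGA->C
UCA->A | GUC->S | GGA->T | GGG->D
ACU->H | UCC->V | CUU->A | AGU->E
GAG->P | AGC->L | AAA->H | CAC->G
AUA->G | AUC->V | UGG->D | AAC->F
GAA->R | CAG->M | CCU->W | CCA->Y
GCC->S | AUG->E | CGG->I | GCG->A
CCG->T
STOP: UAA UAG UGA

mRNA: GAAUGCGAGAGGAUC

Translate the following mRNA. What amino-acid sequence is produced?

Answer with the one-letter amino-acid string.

Answer: ETPC

Derivation:
start AUG at pos 2
pos 2: AUG -> E; peptide=E
pos 5: CGA -> T; peptide=ET
pos 8: GAG -> P; peptide=ETP
pos 11: GAU -> C; peptide=ETPC
pos 14: only 1 nt remain (<3), stop (end of mRNA)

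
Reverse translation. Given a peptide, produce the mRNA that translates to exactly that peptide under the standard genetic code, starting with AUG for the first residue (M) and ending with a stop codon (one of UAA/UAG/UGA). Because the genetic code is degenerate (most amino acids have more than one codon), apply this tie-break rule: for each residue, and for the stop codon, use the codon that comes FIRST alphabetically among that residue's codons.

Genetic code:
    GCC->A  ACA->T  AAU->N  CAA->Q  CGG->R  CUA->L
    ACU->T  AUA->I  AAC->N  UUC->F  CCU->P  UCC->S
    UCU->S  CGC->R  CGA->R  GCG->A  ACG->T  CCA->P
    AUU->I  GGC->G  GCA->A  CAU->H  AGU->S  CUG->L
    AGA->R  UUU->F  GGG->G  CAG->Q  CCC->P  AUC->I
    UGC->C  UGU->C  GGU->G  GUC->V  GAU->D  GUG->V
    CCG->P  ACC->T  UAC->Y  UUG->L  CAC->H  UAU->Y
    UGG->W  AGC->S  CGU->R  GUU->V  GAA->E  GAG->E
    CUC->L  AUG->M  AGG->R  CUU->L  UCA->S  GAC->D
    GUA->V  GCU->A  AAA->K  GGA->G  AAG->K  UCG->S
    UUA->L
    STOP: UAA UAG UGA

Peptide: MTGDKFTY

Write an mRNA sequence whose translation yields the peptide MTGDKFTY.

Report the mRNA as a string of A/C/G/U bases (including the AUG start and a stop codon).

Answer: mRNA: AUGACAGGAGACAAAUUCACAUACUAA

Derivation:
residue 1: M -> AUG (start codon)
residue 2: T codons sorted = ACA,ACC,ACG,ACU -> pick first = ACA
residue 3: G codons sorted = GGA,GGC,GGG,GGU -> pick first = GGA
residue 4: D codons sorted = GAC,GAU -> pick first = GAC
residue 5: K codons sorted = AAA,AAG -> pick first = AAA
residue 6: F codons sorted = UUC,UUU -> pick first = UUC
residue 7: T codons sorted = ACA,ACC,ACG,ACU -> pick first = ACA
residue 8: Y codons sorted = UAC,UAU -> pick first = UAC
terminator: stop codons sorted = UAA,UAG,UGA -> pick first = UAA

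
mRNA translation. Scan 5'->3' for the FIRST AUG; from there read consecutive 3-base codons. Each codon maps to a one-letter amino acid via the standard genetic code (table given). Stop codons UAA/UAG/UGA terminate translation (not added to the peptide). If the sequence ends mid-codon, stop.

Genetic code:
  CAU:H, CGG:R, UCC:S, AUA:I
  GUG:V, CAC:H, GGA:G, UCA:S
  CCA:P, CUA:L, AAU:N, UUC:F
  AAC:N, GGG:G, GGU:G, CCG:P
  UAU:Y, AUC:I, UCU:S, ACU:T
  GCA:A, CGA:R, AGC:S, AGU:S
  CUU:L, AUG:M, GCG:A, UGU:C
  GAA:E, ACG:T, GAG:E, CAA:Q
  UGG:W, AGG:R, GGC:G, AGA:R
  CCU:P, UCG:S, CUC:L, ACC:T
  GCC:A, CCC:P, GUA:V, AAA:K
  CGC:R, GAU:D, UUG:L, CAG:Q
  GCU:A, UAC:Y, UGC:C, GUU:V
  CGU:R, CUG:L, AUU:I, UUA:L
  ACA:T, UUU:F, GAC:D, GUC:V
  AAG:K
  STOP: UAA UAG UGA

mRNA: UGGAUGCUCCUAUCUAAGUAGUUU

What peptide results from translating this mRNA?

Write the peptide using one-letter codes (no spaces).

start AUG at pos 3
pos 3: AUG -> M; peptide=M
pos 6: CUC -> L; peptide=ML
pos 9: CUA -> L; peptide=MLL
pos 12: UCU -> S; peptide=MLLS
pos 15: AAG -> K; peptide=MLLSK
pos 18: UAG -> STOP

Answer: MLLSK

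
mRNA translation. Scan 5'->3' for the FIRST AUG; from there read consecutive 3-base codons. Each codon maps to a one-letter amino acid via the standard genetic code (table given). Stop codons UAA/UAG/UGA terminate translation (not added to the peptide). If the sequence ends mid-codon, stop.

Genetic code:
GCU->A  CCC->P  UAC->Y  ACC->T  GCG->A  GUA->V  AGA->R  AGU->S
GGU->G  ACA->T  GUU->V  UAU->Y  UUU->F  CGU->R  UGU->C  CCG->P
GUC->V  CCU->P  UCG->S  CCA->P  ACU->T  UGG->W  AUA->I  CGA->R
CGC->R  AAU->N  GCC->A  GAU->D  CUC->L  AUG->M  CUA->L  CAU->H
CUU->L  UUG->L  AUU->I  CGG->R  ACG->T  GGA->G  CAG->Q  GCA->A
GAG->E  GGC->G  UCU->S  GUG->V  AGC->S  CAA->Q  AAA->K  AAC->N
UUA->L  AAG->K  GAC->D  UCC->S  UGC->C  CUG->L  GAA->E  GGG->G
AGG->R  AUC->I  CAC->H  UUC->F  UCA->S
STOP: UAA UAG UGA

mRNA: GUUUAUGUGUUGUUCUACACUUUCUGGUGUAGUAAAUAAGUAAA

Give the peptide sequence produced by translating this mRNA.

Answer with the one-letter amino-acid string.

start AUG at pos 4
pos 4: AUG -> M; peptide=M
pos 7: UGU -> C; peptide=MC
pos 10: UGU -> C; peptide=MCC
pos 13: UCU -> S; peptide=MCCS
pos 16: ACA -> T; peptide=MCCST
pos 19: CUU -> L; peptide=MCCSTL
pos 22: UCU -> S; peptide=MCCSTLS
pos 25: GGU -> G; peptide=MCCSTLSG
pos 28: GUA -> V; peptide=MCCSTLSGV
pos 31: GUA -> V; peptide=MCCSTLSGVV
pos 34: AAU -> N; peptide=MCCSTLSGVVN
pos 37: AAG -> K; peptide=MCCSTLSGVVNK
pos 40: UAA -> STOP

Answer: MCCSTLSGVVNK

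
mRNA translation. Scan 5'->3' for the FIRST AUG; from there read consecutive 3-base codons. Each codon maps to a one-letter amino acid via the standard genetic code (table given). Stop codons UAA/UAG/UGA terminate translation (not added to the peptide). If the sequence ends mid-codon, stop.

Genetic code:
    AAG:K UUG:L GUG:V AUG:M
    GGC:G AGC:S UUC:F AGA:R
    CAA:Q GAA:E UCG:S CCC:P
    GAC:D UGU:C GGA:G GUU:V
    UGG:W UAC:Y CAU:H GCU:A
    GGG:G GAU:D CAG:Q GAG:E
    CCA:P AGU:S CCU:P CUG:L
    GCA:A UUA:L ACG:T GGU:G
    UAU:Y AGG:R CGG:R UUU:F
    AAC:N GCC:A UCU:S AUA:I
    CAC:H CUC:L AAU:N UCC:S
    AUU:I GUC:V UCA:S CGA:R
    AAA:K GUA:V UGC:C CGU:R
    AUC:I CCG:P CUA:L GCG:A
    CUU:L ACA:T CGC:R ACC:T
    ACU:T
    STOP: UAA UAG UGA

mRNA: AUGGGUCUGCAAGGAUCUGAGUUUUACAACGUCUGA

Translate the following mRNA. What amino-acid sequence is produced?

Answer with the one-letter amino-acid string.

start AUG at pos 0
pos 0: AUG -> M; peptide=M
pos 3: GGU -> G; peptide=MG
pos 6: CUG -> L; peptide=MGL
pos 9: CAA -> Q; peptide=MGLQ
pos 12: GGA -> G; peptide=MGLQG
pos 15: UCU -> S; peptide=MGLQGS
pos 18: GAG -> E; peptide=MGLQGSE
pos 21: UUU -> F; peptide=MGLQGSEF
pos 24: UAC -> Y; peptide=MGLQGSEFY
pos 27: AAC -> N; peptide=MGLQGSEFYN
pos 30: GUC -> V; peptide=MGLQGSEFYNV
pos 33: UGA -> STOP

Answer: MGLQGSEFYNV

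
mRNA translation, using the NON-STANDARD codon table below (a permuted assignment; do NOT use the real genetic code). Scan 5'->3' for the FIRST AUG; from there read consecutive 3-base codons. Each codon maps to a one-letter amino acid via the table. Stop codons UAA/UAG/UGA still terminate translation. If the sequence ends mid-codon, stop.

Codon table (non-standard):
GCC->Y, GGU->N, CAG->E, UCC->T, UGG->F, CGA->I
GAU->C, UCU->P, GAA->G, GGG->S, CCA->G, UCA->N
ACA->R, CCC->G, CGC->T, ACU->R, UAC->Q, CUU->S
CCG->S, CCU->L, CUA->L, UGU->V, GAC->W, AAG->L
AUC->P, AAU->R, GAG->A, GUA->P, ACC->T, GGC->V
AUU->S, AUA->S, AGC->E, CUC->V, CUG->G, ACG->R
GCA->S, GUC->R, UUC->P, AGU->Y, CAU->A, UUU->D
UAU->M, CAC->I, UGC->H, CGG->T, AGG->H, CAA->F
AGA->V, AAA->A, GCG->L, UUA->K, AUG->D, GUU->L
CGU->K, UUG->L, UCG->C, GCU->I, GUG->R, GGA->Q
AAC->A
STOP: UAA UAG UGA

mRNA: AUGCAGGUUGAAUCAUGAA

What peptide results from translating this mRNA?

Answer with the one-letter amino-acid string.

Answer: DELGN

Derivation:
start AUG at pos 0
pos 0: AUG -> D; peptide=D
pos 3: CAG -> E; peptide=DE
pos 6: GUU -> L; peptide=DEL
pos 9: GAA -> G; peptide=DELG
pos 12: UCA -> N; peptide=DELGN
pos 15: UGA -> STOP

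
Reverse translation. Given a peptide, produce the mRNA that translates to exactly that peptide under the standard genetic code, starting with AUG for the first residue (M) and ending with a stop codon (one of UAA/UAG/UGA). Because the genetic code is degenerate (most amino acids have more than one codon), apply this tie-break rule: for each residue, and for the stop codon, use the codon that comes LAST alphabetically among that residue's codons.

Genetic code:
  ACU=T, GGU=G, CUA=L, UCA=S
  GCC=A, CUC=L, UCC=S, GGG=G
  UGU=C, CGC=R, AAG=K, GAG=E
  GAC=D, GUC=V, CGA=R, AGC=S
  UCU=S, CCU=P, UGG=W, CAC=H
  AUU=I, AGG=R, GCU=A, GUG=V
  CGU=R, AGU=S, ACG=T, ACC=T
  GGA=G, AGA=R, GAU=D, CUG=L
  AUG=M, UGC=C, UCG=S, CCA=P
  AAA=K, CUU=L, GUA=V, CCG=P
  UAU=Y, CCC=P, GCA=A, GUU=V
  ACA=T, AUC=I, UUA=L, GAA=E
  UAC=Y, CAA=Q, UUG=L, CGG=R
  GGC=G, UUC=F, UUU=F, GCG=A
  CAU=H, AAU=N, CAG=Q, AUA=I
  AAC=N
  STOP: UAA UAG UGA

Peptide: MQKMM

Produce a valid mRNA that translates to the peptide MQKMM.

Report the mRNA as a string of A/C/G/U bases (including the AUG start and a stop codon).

residue 1: M -> AUG (start codon)
residue 2: Q codons sorted = CAA,CAG -> pick last = CAG
residue 3: K codons sorted = AAA,AAG -> pick last = AAG
residue 4: M -> AUG (only codon)
residue 5: M -> AUG (only codon)
terminator: stop codons sorted = UAA,UAG,UGA -> pick last = UGA

Answer: mRNA: AUGCAGAAGAUGAUGUGA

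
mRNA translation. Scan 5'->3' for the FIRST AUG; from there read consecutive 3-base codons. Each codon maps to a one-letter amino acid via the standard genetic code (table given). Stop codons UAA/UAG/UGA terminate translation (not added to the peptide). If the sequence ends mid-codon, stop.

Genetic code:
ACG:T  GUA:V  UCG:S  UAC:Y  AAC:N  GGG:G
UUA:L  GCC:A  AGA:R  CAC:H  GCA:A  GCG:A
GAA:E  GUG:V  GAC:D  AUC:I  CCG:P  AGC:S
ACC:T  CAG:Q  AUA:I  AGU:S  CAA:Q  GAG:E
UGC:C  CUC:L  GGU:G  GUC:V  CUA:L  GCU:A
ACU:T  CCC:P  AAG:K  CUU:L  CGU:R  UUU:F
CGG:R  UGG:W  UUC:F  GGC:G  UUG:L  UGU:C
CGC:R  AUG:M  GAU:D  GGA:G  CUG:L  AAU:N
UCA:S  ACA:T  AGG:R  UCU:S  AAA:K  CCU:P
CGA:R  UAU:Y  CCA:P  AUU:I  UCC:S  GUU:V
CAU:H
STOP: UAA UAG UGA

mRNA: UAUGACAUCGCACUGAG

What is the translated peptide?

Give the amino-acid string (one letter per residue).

start AUG at pos 1
pos 1: AUG -> M; peptide=M
pos 4: ACA -> T; peptide=MT
pos 7: UCG -> S; peptide=MTS
pos 10: CAC -> H; peptide=MTSH
pos 13: UGA -> STOP

Answer: MTSH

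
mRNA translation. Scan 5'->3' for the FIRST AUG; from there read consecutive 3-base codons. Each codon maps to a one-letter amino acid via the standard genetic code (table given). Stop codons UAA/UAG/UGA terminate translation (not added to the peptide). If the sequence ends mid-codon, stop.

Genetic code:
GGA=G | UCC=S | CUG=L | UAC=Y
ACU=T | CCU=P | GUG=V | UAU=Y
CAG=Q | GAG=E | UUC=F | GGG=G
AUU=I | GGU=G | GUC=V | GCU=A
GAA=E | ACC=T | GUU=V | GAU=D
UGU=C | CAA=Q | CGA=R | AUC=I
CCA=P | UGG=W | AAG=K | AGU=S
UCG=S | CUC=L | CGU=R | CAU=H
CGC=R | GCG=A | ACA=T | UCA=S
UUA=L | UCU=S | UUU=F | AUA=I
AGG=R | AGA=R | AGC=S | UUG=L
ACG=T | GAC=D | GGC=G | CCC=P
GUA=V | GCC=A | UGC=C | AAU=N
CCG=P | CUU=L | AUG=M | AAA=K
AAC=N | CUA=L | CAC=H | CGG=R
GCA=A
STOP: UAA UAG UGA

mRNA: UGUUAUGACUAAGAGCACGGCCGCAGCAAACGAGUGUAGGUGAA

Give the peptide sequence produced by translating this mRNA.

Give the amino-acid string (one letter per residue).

start AUG at pos 4
pos 4: AUG -> M; peptide=M
pos 7: ACU -> T; peptide=MT
pos 10: AAG -> K; peptide=MTK
pos 13: AGC -> S; peptide=MTKS
pos 16: ACG -> T; peptide=MTKST
pos 19: GCC -> A; peptide=MTKSTA
pos 22: GCA -> A; peptide=MTKSTAA
pos 25: GCA -> A; peptide=MTKSTAAA
pos 28: AAC -> N; peptide=MTKSTAAAN
pos 31: GAG -> E; peptide=MTKSTAAANE
pos 34: UGU -> C; peptide=MTKSTAAANEC
pos 37: AGG -> R; peptide=MTKSTAAANECR
pos 40: UGA -> STOP

Answer: MTKSTAAANECR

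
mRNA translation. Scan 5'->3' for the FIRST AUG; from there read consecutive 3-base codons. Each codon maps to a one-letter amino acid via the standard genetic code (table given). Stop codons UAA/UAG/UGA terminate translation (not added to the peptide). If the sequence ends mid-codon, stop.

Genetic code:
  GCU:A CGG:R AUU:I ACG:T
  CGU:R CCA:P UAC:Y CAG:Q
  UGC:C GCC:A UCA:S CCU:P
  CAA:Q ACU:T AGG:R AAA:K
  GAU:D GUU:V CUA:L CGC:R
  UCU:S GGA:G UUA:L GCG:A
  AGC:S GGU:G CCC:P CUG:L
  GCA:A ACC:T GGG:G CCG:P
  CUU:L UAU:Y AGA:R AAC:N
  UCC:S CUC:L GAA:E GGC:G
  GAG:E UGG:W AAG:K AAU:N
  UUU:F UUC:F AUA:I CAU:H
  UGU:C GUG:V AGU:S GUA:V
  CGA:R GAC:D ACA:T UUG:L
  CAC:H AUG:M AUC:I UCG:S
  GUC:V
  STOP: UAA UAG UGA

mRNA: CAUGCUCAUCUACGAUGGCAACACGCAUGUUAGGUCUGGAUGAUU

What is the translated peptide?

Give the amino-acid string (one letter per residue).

Answer: MLIYDGNTHVRSG

Derivation:
start AUG at pos 1
pos 1: AUG -> M; peptide=M
pos 4: CUC -> L; peptide=ML
pos 7: AUC -> I; peptide=MLI
pos 10: UAC -> Y; peptide=MLIY
pos 13: GAU -> D; peptide=MLIYD
pos 16: GGC -> G; peptide=MLIYDG
pos 19: AAC -> N; peptide=MLIYDGN
pos 22: ACG -> T; peptide=MLIYDGNT
pos 25: CAU -> H; peptide=MLIYDGNTH
pos 28: GUU -> V; peptide=MLIYDGNTHV
pos 31: AGG -> R; peptide=MLIYDGNTHVR
pos 34: UCU -> S; peptide=MLIYDGNTHVRS
pos 37: GGA -> G; peptide=MLIYDGNTHVRSG
pos 40: UGA -> STOP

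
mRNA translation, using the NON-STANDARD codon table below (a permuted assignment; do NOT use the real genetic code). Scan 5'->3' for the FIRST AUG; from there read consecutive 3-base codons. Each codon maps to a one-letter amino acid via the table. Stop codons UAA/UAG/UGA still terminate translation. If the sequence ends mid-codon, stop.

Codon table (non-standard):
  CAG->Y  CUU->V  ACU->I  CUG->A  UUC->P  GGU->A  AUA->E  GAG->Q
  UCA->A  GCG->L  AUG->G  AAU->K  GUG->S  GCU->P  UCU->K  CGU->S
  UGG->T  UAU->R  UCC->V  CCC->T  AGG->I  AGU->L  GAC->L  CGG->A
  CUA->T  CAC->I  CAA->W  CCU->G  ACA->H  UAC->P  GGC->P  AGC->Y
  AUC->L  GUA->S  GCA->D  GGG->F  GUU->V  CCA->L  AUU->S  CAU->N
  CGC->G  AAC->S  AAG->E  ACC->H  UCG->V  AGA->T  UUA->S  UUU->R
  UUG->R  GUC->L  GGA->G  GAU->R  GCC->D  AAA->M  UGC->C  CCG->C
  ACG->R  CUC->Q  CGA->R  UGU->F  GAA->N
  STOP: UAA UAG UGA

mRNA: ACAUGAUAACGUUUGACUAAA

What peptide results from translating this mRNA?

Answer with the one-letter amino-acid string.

Answer: GERRL

Derivation:
start AUG at pos 2
pos 2: AUG -> G; peptide=G
pos 5: AUA -> E; peptide=GE
pos 8: ACG -> R; peptide=GER
pos 11: UUU -> R; peptide=GERR
pos 14: GAC -> L; peptide=GERRL
pos 17: UAA -> STOP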